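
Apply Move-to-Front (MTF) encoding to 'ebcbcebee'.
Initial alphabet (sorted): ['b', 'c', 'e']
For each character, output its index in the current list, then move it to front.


MTF encoding:
'e': index 2 in ['b', 'c', 'e'] -> ['e', 'b', 'c']
'b': index 1 in ['e', 'b', 'c'] -> ['b', 'e', 'c']
'c': index 2 in ['b', 'e', 'c'] -> ['c', 'b', 'e']
'b': index 1 in ['c', 'b', 'e'] -> ['b', 'c', 'e']
'c': index 1 in ['b', 'c', 'e'] -> ['c', 'b', 'e']
'e': index 2 in ['c', 'b', 'e'] -> ['e', 'c', 'b']
'b': index 2 in ['e', 'c', 'b'] -> ['b', 'e', 'c']
'e': index 1 in ['b', 'e', 'c'] -> ['e', 'b', 'c']
'e': index 0 in ['e', 'b', 'c'] -> ['e', 'b', 'c']


Output: [2, 1, 2, 1, 1, 2, 2, 1, 0]


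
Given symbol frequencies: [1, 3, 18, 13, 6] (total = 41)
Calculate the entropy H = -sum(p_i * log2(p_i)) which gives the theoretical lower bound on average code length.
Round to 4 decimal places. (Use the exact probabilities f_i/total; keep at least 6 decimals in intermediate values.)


Per-symbol terms -p_i * log2(p_i) with p_i = f_i/41:
  p = 1/41 = 0.024390: log2(p) = -5.357552, -p*log2(p) = 0.130672
  p = 3/41 = 0.073171: log2(p) = -3.772590, -p*log2(p) = 0.276043
  p = 18/41 = 0.439024: log2(p) = -1.187627, -p*log2(p) = 0.521397
  p = 13/41 = 0.317073: log2(p) = -1.657112, -p*log2(p) = 0.525426
  p = 6/41 = 0.146341: log2(p) = -2.772590, -p*log2(p) = 0.405745
H = 0.130672 + 0.276043 + 0.521397 + 0.525426 + 0.405745 = 1.859283

H = 1.8593 bits/symbol


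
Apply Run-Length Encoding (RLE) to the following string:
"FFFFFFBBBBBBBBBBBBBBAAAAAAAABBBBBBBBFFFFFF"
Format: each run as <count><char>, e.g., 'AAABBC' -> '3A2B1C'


Scanning runs left to right:
  i=0: run of 'F' x 6 -> '6F'
  i=6: run of 'B' x 14 -> '14B'
  i=20: run of 'A' x 8 -> '8A'
  i=28: run of 'B' x 8 -> '8B'
  i=36: run of 'F' x 6 -> '6F'

RLE = 6F14B8A8B6F


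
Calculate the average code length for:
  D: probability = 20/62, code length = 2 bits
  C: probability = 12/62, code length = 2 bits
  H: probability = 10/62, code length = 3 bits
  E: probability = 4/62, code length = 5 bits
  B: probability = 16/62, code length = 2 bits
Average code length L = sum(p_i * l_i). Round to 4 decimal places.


Weighted contributions p_i * l_i:
  D: (20/62) * 2 = 40/62
  C: (12/62) * 2 = 24/62
  H: (10/62) * 3 = 30/62
  E: (4/62) * 5 = 20/62
  B: (16/62) * 2 = 32/62
Sum = (40 + 24 + 30 + 20 + 32)/62 = 146/62

L = 146/62 = 2.3548 bits/symbol


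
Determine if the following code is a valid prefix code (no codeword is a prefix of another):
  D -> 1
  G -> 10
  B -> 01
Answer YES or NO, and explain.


Checking each pair (does one codeword prefix another?):
  D='1' vs G='10': prefix -- VIOLATION

NO -- this is NOT a valid prefix code. D (1) is a prefix of G (10).


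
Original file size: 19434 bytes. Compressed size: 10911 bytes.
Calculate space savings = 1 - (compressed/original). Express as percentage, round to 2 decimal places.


ratio = compressed/original = 10911/19434 = 0.561439
savings = 1 - ratio = 1 - 0.561439 = 0.438561
as a percentage: 0.438561 * 100 = 43.86%

Space savings = 1 - 10911/19434 = 43.86%


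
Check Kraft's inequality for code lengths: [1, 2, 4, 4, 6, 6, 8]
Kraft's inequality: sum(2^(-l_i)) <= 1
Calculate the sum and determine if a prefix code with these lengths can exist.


Sum = 2^(-1) + 2^(-2) + 2^(-4) + 2^(-4) + 2^(-6) + 2^(-6) + 2^(-8)
    = 0.5 + 0.25 + 0.0625 + 0.0625 + 0.015625 + 0.015625 + 0.00390625
    = 233/256 = 0.91015625
Since 0.91015625 <= 1, Kraft's inequality IS satisfied.
A prefix code with these lengths CAN exist.

Kraft sum = 0.91015625. Satisfied.


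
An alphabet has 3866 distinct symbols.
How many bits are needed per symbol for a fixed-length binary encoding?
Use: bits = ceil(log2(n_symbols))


log2(3866) = 11.9166
Bracket: 2^11 = 2048 < 3866 <= 2^12 = 4096
So ceil(log2(3866)) = 12

bits = ceil(log2(3866)) = ceil(11.9166) = 12 bits


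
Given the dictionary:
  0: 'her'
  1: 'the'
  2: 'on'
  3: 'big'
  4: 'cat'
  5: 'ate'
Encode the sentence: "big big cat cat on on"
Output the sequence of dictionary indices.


Look up each word in the dictionary:
  'big' -> 3
  'big' -> 3
  'cat' -> 4
  'cat' -> 4
  'on' -> 2
  'on' -> 2

Encoded: [3, 3, 4, 4, 2, 2]


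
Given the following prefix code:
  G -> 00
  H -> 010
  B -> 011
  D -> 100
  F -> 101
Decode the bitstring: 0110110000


Decoding step by step:
Bits 011 -> B
Bits 011 -> B
Bits 00 -> G
Bits 00 -> G


Decoded message: BBGG


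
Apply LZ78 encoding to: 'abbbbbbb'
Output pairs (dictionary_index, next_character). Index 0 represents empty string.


LZ78 encoding steps:
Dictionary: {0: ''}
Step 1: w='' (idx 0), next='a' -> output (0, 'a'), add 'a' as idx 1
Step 2: w='' (idx 0), next='b' -> output (0, 'b'), add 'b' as idx 2
Step 3: w='b' (idx 2), next='b' -> output (2, 'b'), add 'bb' as idx 3
Step 4: w='bb' (idx 3), next='b' -> output (3, 'b'), add 'bbb' as idx 4
Step 5: w='b' (idx 2), end of input -> output (2, '')


Encoded: [(0, 'a'), (0, 'b'), (2, 'b'), (3, 'b'), (2, '')]


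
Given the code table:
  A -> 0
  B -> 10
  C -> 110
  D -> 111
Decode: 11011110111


Decoding:
110 -> C
111 -> D
10 -> B
111 -> D


Result: CDBD


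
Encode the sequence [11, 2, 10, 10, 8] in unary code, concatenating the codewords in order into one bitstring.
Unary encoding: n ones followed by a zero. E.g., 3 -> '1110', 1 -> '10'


Encode each number as n ones followed by a terminating 0:
  11 -> 111111111110 (12 bits)
  2 -> 110 (3 bits)
  10 -> 11111111110 (11 bits)
  10 -> 11111111110 (11 bits)
  8 -> 111111110 (9 bits)
Total length = 12 + 3 + 11 + 11 + 9 = 46 bits.

Unary([11, 2, 10, 10, 8]) = 1111111111101101111111111011111111110111111110 (46 bits)


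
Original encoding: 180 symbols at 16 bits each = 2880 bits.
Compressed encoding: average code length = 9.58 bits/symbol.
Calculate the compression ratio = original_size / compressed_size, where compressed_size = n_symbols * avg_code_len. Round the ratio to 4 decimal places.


original_size = n_symbols * orig_bits = 180 * 16 = 2880 bits
compressed_size = n_symbols * avg_code_len = 180 * 9.58 = 1724.4 bits
ratio = original_size / compressed_size = 2880 / 1724.4 = 1.6701

Compression ratio = 1.6701


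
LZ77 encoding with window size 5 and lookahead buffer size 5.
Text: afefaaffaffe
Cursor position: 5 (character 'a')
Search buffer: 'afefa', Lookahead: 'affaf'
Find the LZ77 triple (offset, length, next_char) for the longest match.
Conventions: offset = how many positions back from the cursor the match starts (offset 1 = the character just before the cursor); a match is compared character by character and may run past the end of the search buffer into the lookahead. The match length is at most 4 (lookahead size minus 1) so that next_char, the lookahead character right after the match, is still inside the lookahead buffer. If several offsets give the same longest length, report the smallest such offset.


Try each offset into the search buffer:
  offset=1 (pos 4, char 'a'): match length 1
  offset=2 (pos 3, char 'f'): match length 0
  offset=3 (pos 2, char 'e'): match length 0
  offset=4 (pos 1, char 'f'): match length 0
  offset=5 (pos 0, char 'a'): match length 2
Longest match has length 2 at offset 5.
next_char = character at position 5 + 2 = 7 -> 'f'

Best match: offset=5, length=2 (matching 'af' starting at position 0)
LZ77 triple: (5, 2, 'f')


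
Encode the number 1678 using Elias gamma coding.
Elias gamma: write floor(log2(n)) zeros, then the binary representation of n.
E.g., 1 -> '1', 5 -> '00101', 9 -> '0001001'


num_bits = floor(log2(1678)) + 1 = 11
leading_zeros = num_bits - 1 = 10
binary(1678) = 11010001110

Elias gamma(1678) = '0000000000' + '11010001110' = 000000000011010001110 (21 bits)


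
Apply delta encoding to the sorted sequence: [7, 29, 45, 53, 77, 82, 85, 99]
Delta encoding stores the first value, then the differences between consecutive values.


First value: 7
Deltas:
  29 - 7 = 22
  45 - 29 = 16
  53 - 45 = 8
  77 - 53 = 24
  82 - 77 = 5
  85 - 82 = 3
  99 - 85 = 14


Delta encoded: [7, 22, 16, 8, 24, 5, 3, 14]


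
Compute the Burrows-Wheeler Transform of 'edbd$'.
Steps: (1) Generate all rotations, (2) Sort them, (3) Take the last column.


Rotations (sorted):
  0: $edbd -> last char: d
  1: bd$ed -> last char: d
  2: d$edb -> last char: b
  3: dbd$e -> last char: e
  4: edbd$ -> last char: $


BWT = ddbe$


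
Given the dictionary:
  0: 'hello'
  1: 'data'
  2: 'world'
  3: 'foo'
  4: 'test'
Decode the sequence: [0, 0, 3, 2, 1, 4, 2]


Look up each index in the dictionary:
  0 -> 'hello'
  0 -> 'hello'
  3 -> 'foo'
  2 -> 'world'
  1 -> 'data'
  4 -> 'test'
  2 -> 'world'

Decoded: "hello hello foo world data test world"


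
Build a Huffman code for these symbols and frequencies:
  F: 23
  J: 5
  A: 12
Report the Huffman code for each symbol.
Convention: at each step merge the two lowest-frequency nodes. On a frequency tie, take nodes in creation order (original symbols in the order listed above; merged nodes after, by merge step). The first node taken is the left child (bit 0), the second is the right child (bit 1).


Huffman tree construction:
Step 1: Merge J(5) + A(12) = 17
Step 2: Merge (J+A)(17) + F(23) = 40
Read each symbol's code off the tree from the root (left child = 0, right child = 1).

Codes:
  F: 1 (length 1)
  J: 00 (length 2)
  A: 01 (length 2)
Average code length: 57/40 = 1.4250 bits/symbol


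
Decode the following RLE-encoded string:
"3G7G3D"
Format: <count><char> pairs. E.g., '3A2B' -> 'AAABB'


Expanding each <count><char> pair:
  3G -> 'GGG'
  7G -> 'GGGGGGG'
  3D -> 'DDD'

Decoded = GGGGGGGGGGDDD


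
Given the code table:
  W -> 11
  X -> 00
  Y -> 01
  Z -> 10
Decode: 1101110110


Decoding:
11 -> W
01 -> Y
11 -> W
01 -> Y
10 -> Z


Result: WYWYZ


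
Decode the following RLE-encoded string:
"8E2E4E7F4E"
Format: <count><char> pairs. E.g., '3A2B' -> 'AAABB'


Expanding each <count><char> pair:
  8E -> 'EEEEEEEE'
  2E -> 'EE'
  4E -> 'EEEE'
  7F -> 'FFFFFFF'
  4E -> 'EEEE'

Decoded = EEEEEEEEEEEEEEFFFFFFFEEEE


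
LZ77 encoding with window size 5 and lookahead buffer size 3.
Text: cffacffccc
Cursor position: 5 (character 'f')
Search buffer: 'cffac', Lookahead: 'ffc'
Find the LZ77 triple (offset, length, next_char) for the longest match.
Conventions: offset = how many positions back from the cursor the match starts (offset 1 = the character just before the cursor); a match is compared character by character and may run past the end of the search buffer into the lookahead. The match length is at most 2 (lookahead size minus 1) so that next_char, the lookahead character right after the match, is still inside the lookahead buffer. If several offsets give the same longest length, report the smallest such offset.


Try each offset into the search buffer:
  offset=1 (pos 4, char 'c'): match length 0
  offset=2 (pos 3, char 'a'): match length 0
  offset=3 (pos 2, char 'f'): match length 1
  offset=4 (pos 1, char 'f'): match length 2
  offset=5 (pos 0, char 'c'): match length 0
Longest match has length 2 at offset 4.
next_char = character at position 5 + 2 = 7 -> 'c'

Best match: offset=4, length=2 (matching 'ff' starting at position 1)
LZ77 triple: (4, 2, 'c')


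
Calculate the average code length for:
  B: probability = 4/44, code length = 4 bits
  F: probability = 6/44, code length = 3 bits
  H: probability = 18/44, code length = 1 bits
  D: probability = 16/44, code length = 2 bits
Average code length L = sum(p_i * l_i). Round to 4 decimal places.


Weighted contributions p_i * l_i:
  B: (4/44) * 4 = 16/44
  F: (6/44) * 3 = 18/44
  H: (18/44) * 1 = 18/44
  D: (16/44) * 2 = 32/44
Sum = (16 + 18 + 18 + 32)/44 = 84/44

L = 84/44 = 1.9091 bits/symbol


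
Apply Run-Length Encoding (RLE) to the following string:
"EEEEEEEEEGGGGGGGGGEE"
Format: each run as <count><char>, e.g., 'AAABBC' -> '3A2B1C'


Scanning runs left to right:
  i=0: run of 'E' x 9 -> '9E'
  i=9: run of 'G' x 9 -> '9G'
  i=18: run of 'E' x 2 -> '2E'

RLE = 9E9G2E


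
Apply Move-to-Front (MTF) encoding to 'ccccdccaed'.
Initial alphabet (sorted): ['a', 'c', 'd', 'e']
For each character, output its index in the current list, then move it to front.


MTF encoding:
'c': index 1 in ['a', 'c', 'd', 'e'] -> ['c', 'a', 'd', 'e']
'c': index 0 in ['c', 'a', 'd', 'e'] -> ['c', 'a', 'd', 'e']
'c': index 0 in ['c', 'a', 'd', 'e'] -> ['c', 'a', 'd', 'e']
'c': index 0 in ['c', 'a', 'd', 'e'] -> ['c', 'a', 'd', 'e']
'd': index 2 in ['c', 'a', 'd', 'e'] -> ['d', 'c', 'a', 'e']
'c': index 1 in ['d', 'c', 'a', 'e'] -> ['c', 'd', 'a', 'e']
'c': index 0 in ['c', 'd', 'a', 'e'] -> ['c', 'd', 'a', 'e']
'a': index 2 in ['c', 'd', 'a', 'e'] -> ['a', 'c', 'd', 'e']
'e': index 3 in ['a', 'c', 'd', 'e'] -> ['e', 'a', 'c', 'd']
'd': index 3 in ['e', 'a', 'c', 'd'] -> ['d', 'e', 'a', 'c']


Output: [1, 0, 0, 0, 2, 1, 0, 2, 3, 3]


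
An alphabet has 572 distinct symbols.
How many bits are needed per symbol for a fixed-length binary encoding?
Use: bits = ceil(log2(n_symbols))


log2(572) = 9.1599
Bracket: 2^9 = 512 < 572 <= 2^10 = 1024
So ceil(log2(572)) = 10

bits = ceil(log2(572)) = ceil(9.1599) = 10 bits


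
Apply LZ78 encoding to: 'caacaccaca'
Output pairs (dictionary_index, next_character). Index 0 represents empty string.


LZ78 encoding steps:
Dictionary: {0: ''}
Step 1: w='' (idx 0), next='c' -> output (0, 'c'), add 'c' as idx 1
Step 2: w='' (idx 0), next='a' -> output (0, 'a'), add 'a' as idx 2
Step 3: w='a' (idx 2), next='c' -> output (2, 'c'), add 'ac' as idx 3
Step 4: w='ac' (idx 3), next='c' -> output (3, 'c'), add 'acc' as idx 4
Step 5: w='ac' (idx 3), next='a' -> output (3, 'a'), add 'aca' as idx 5


Encoded: [(0, 'c'), (0, 'a'), (2, 'c'), (3, 'c'), (3, 'a')]


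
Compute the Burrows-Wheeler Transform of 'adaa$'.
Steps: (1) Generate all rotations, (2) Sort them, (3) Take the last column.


Rotations (sorted):
  0: $adaa -> last char: a
  1: a$ada -> last char: a
  2: aa$ad -> last char: d
  3: adaa$ -> last char: $
  4: daa$a -> last char: a


BWT = aad$a


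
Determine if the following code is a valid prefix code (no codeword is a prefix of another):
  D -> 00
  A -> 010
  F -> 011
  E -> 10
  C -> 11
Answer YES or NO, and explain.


Checking each pair (does one codeword prefix another?):
  D='00' vs A='010': no prefix
  D='00' vs F='011': no prefix
  D='00' vs E='10': no prefix
  D='00' vs C='11': no prefix
  A='010' vs D='00': no prefix
  A='010' vs F='011': no prefix
  A='010' vs E='10': no prefix
  A='010' vs C='11': no prefix
  F='011' vs D='00': no prefix
  F='011' vs A='010': no prefix
  F='011' vs E='10': no prefix
  F='011' vs C='11': no prefix
  E='10' vs D='00': no prefix
  E='10' vs A='010': no prefix
  E='10' vs F='011': no prefix
  E='10' vs C='11': no prefix
  C='11' vs D='00': no prefix
  C='11' vs A='010': no prefix
  C='11' vs F='011': no prefix
  C='11' vs E='10': no prefix
No violation found over all pairs.

YES -- this is a valid prefix code. No codeword is a prefix of any other codeword.


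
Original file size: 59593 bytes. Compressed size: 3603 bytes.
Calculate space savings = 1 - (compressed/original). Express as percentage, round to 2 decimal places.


ratio = compressed/original = 3603/59593 = 0.06046
savings = 1 - ratio = 1 - 0.06046 = 0.93954
as a percentage: 0.93954 * 100 = 93.95%

Space savings = 1 - 3603/59593 = 93.95%


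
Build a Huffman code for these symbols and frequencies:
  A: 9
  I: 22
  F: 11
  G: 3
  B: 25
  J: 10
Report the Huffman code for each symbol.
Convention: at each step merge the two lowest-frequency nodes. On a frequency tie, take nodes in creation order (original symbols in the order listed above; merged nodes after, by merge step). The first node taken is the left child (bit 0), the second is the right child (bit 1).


Huffman tree construction:
Step 1: Merge G(3) + A(9) = 12
Step 2: Merge J(10) + F(11) = 21
Step 3: Merge (G+A)(12) + (J+F)(21) = 33
Step 4: Merge I(22) + B(25) = 47
Step 5: Merge ((G+A)+(J+F))(33) + (I+B)(47) = 80
Read each symbol's code off the tree from the root (left child = 0, right child = 1).

Codes:
  A: 001 (length 3)
  I: 10 (length 2)
  F: 011 (length 3)
  G: 000 (length 3)
  B: 11 (length 2)
  J: 010 (length 3)
Average code length: 193/80 = 2.4125 bits/symbol


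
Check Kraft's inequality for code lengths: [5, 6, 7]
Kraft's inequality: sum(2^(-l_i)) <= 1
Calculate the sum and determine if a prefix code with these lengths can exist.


Sum = 2^(-5) + 2^(-6) + 2^(-7)
    = 0.03125 + 0.015625 + 0.0078125
    = 7/128 = 0.0546875
Since 0.0546875 <= 1, Kraft's inequality IS satisfied.
A prefix code with these lengths CAN exist.

Kraft sum = 0.0546875. Satisfied.


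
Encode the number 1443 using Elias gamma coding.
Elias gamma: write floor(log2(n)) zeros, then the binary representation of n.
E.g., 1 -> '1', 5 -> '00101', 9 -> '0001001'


num_bits = floor(log2(1443)) + 1 = 11
leading_zeros = num_bits - 1 = 10
binary(1443) = 10110100011

Elias gamma(1443) = '0000000000' + '10110100011' = 000000000010110100011 (21 bits)


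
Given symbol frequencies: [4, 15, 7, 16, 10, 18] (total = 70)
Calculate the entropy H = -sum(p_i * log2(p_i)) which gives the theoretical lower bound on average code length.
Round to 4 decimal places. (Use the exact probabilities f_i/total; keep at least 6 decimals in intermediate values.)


Per-symbol terms -p_i * log2(p_i) with p_i = f_i/70:
  p = 4/70 = 0.057143: log2(p) = -4.129283, -p*log2(p) = 0.235959
  p = 15/70 = 0.214286: log2(p) = -2.222392, -p*log2(p) = 0.476227
  p = 7/70 = 0.100000: log2(p) = -3.321928, -p*log2(p) = 0.332193
  p = 16/70 = 0.228571: log2(p) = -2.129283, -p*log2(p) = 0.486693
  p = 10/70 = 0.142857: log2(p) = -2.807355, -p*log2(p) = 0.401051
  p = 18/70 = 0.257143: log2(p) = -1.959358, -p*log2(p) = 0.503835
H = 0.235959 + 0.476227 + 0.332193 + 0.486693 + 0.401051 + 0.503835 = 2.435958

H = 2.436 bits/symbol


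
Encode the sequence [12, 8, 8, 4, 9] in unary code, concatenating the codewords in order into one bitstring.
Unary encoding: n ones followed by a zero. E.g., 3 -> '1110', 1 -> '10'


Encode each number as n ones followed by a terminating 0:
  12 -> 1111111111110 (13 bits)
  8 -> 111111110 (9 bits)
  8 -> 111111110 (9 bits)
  4 -> 11110 (5 bits)
  9 -> 1111111110 (10 bits)
Total length = 13 + 9 + 9 + 5 + 10 = 46 bits.

Unary([12, 8, 8, 4, 9]) = 1111111111110111111110111111110111101111111110 (46 bits)


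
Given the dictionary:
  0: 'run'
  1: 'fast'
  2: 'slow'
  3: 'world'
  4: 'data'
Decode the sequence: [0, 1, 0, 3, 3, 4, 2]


Look up each index in the dictionary:
  0 -> 'run'
  1 -> 'fast'
  0 -> 'run'
  3 -> 'world'
  3 -> 'world'
  4 -> 'data'
  2 -> 'slow'

Decoded: "run fast run world world data slow"


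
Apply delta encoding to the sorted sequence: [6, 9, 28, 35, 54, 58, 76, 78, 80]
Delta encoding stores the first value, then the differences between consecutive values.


First value: 6
Deltas:
  9 - 6 = 3
  28 - 9 = 19
  35 - 28 = 7
  54 - 35 = 19
  58 - 54 = 4
  76 - 58 = 18
  78 - 76 = 2
  80 - 78 = 2


Delta encoded: [6, 3, 19, 7, 19, 4, 18, 2, 2]


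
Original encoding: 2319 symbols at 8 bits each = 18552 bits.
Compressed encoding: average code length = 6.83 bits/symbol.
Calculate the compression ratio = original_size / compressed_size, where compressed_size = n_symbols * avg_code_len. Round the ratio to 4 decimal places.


original_size = n_symbols * orig_bits = 2319 * 8 = 18552 bits
compressed_size = n_symbols * avg_code_len = 2319 * 6.83 = 15838.77 bits
ratio = original_size / compressed_size = 18552 / 15838.77 = 1.1713

Compression ratio = 1.1713


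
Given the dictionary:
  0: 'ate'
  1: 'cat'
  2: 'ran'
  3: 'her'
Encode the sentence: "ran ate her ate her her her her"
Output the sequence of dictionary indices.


Look up each word in the dictionary:
  'ran' -> 2
  'ate' -> 0
  'her' -> 3
  'ate' -> 0
  'her' -> 3
  'her' -> 3
  'her' -> 3
  'her' -> 3

Encoded: [2, 0, 3, 0, 3, 3, 3, 3]


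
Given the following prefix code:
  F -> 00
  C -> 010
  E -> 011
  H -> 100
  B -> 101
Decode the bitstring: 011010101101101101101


Decoding step by step:
Bits 011 -> E
Bits 010 -> C
Bits 101 -> B
Bits 101 -> B
Bits 101 -> B
Bits 101 -> B
Bits 101 -> B


Decoded message: ECBBBBB


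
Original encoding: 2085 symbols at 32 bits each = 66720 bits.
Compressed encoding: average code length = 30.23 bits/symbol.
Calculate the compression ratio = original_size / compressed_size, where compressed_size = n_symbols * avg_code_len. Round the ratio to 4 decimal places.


original_size = n_symbols * orig_bits = 2085 * 32 = 66720 bits
compressed_size = n_symbols * avg_code_len = 2085 * 30.23 = 63029.55 bits
ratio = original_size / compressed_size = 66720 / 63029.55 = 1.0586

Compression ratio = 1.0586


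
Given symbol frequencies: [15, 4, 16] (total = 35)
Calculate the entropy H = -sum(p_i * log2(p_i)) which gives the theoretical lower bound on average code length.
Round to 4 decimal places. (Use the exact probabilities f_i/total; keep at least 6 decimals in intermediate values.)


Per-symbol terms -p_i * log2(p_i) with p_i = f_i/35:
  p = 15/35 = 0.428571: log2(p) = -1.222392, -p*log2(p) = 0.523882
  p = 4/35 = 0.114286: log2(p) = -3.129283, -p*log2(p) = 0.357632
  p = 16/35 = 0.457143: log2(p) = -1.129283, -p*log2(p) = 0.516244
H = 0.523882 + 0.357632 + 0.516244 = 1.397758

H = 1.3978 bits/symbol


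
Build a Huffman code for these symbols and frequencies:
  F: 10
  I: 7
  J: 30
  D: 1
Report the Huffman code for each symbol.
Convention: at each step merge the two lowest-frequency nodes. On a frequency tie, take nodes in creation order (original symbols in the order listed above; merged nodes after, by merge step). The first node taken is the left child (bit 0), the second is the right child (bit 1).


Huffman tree construction:
Step 1: Merge D(1) + I(7) = 8
Step 2: Merge (D+I)(8) + F(10) = 18
Step 3: Merge ((D+I)+F)(18) + J(30) = 48
Read each symbol's code off the tree from the root (left child = 0, right child = 1).

Codes:
  F: 01 (length 2)
  I: 001 (length 3)
  J: 1 (length 1)
  D: 000 (length 3)
Average code length: 74/48 = 1.5417 bits/symbol


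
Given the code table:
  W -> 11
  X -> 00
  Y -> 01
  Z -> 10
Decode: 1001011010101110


Decoding:
10 -> Z
01 -> Y
01 -> Y
10 -> Z
10 -> Z
10 -> Z
11 -> W
10 -> Z


Result: ZYYZZZWZ


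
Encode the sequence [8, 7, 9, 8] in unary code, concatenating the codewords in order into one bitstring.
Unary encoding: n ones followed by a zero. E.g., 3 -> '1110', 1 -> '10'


Encode each number as n ones followed by a terminating 0:
  8 -> 111111110 (9 bits)
  7 -> 11111110 (8 bits)
  9 -> 1111111110 (10 bits)
  8 -> 111111110 (9 bits)
Total length = 9 + 8 + 10 + 9 = 36 bits.

Unary([8, 7, 9, 8]) = 111111110111111101111111110111111110 (36 bits)


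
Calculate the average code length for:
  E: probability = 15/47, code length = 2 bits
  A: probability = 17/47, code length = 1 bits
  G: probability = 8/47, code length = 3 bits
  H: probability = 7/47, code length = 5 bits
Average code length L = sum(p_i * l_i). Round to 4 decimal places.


Weighted contributions p_i * l_i:
  E: (15/47) * 2 = 30/47
  A: (17/47) * 1 = 17/47
  G: (8/47) * 3 = 24/47
  H: (7/47) * 5 = 35/47
Sum = (30 + 17 + 24 + 35)/47 = 106/47

L = 106/47 = 2.2553 bits/symbol


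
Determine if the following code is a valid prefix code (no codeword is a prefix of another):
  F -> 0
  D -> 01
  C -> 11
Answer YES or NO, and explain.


Checking each pair (does one codeword prefix another?):
  F='0' vs D='01': prefix -- VIOLATION

NO -- this is NOT a valid prefix code. F (0) is a prefix of D (01).


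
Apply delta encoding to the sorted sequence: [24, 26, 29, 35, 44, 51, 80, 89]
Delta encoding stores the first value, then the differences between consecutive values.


First value: 24
Deltas:
  26 - 24 = 2
  29 - 26 = 3
  35 - 29 = 6
  44 - 35 = 9
  51 - 44 = 7
  80 - 51 = 29
  89 - 80 = 9


Delta encoded: [24, 2, 3, 6, 9, 7, 29, 9]


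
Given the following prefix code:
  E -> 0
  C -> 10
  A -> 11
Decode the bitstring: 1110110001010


Decoding step by step:
Bits 11 -> A
Bits 10 -> C
Bits 11 -> A
Bits 0 -> E
Bits 0 -> E
Bits 0 -> E
Bits 10 -> C
Bits 10 -> C


Decoded message: ACAEEECC


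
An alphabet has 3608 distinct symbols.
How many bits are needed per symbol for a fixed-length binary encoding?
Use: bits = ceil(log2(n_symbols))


log2(3608) = 11.817
Bracket: 2^11 = 2048 < 3608 <= 2^12 = 4096
So ceil(log2(3608)) = 12

bits = ceil(log2(3608)) = ceil(11.817) = 12 bits


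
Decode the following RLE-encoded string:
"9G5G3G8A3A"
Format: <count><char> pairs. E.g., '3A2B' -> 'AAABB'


Expanding each <count><char> pair:
  9G -> 'GGGGGGGGG'
  5G -> 'GGGGG'
  3G -> 'GGG'
  8A -> 'AAAAAAAA'
  3A -> 'AAA'

Decoded = GGGGGGGGGGGGGGGGGAAAAAAAAAAA


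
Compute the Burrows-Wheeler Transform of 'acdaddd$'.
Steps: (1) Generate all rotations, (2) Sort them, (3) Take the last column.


Rotations (sorted):
  0: $acdaddd -> last char: d
  1: acdaddd$ -> last char: $
  2: addd$acd -> last char: d
  3: cdaddd$a -> last char: a
  4: d$acdadd -> last char: d
  5: daddd$ac -> last char: c
  6: dd$acdad -> last char: d
  7: ddd$acda -> last char: a


BWT = d$dadcda


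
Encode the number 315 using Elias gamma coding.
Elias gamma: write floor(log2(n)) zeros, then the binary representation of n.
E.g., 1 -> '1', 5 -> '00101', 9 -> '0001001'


num_bits = floor(log2(315)) + 1 = 9
leading_zeros = num_bits - 1 = 8
binary(315) = 100111011

Elias gamma(315) = '00000000' + '100111011' = 00000000100111011 (17 bits)


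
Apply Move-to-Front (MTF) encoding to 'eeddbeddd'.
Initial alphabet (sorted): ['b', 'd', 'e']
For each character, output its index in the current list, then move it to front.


MTF encoding:
'e': index 2 in ['b', 'd', 'e'] -> ['e', 'b', 'd']
'e': index 0 in ['e', 'b', 'd'] -> ['e', 'b', 'd']
'd': index 2 in ['e', 'b', 'd'] -> ['d', 'e', 'b']
'd': index 0 in ['d', 'e', 'b'] -> ['d', 'e', 'b']
'b': index 2 in ['d', 'e', 'b'] -> ['b', 'd', 'e']
'e': index 2 in ['b', 'd', 'e'] -> ['e', 'b', 'd']
'd': index 2 in ['e', 'b', 'd'] -> ['d', 'e', 'b']
'd': index 0 in ['d', 'e', 'b'] -> ['d', 'e', 'b']
'd': index 0 in ['d', 'e', 'b'] -> ['d', 'e', 'b']


Output: [2, 0, 2, 0, 2, 2, 2, 0, 0]


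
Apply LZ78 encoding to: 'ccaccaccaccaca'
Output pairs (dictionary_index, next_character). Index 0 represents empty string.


LZ78 encoding steps:
Dictionary: {0: ''}
Step 1: w='' (idx 0), next='c' -> output (0, 'c'), add 'c' as idx 1
Step 2: w='c' (idx 1), next='a' -> output (1, 'a'), add 'ca' as idx 2
Step 3: w='c' (idx 1), next='c' -> output (1, 'c'), add 'cc' as idx 3
Step 4: w='' (idx 0), next='a' -> output (0, 'a'), add 'a' as idx 4
Step 5: w='cc' (idx 3), next='a' -> output (3, 'a'), add 'cca' as idx 5
Step 6: w='cca' (idx 5), next='c' -> output (5, 'c'), add 'ccac' as idx 6
Step 7: w='a' (idx 4), end of input -> output (4, '')


Encoded: [(0, 'c'), (1, 'a'), (1, 'c'), (0, 'a'), (3, 'a'), (5, 'c'), (4, '')]


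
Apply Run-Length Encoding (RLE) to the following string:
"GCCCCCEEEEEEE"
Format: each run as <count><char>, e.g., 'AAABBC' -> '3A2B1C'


Scanning runs left to right:
  i=0: run of 'G' x 1 -> '1G'
  i=1: run of 'C' x 5 -> '5C'
  i=6: run of 'E' x 7 -> '7E'

RLE = 1G5C7E


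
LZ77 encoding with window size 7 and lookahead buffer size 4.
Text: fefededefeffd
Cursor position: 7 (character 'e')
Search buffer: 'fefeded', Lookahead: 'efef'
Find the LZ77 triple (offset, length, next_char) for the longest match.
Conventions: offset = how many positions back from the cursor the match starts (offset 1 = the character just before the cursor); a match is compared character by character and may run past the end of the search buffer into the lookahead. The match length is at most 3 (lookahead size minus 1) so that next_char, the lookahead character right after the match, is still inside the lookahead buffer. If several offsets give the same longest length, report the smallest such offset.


Try each offset into the search buffer:
  offset=1 (pos 6, char 'd'): match length 0
  offset=2 (pos 5, char 'e'): match length 1
  offset=3 (pos 4, char 'd'): match length 0
  offset=4 (pos 3, char 'e'): match length 1
  offset=5 (pos 2, char 'f'): match length 0
  offset=6 (pos 1, char 'e'): match length 3
  offset=7 (pos 0, char 'f'): match length 0
Longest match has length 3 at offset 6.
next_char = character at position 7 + 3 = 10 -> 'f'

Best match: offset=6, length=3 (matching 'efe' starting at position 1)
LZ77 triple: (6, 3, 'f')


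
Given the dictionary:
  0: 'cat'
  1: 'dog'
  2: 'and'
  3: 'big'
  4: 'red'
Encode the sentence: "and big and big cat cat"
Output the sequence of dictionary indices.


Look up each word in the dictionary:
  'and' -> 2
  'big' -> 3
  'and' -> 2
  'big' -> 3
  'cat' -> 0
  'cat' -> 0

Encoded: [2, 3, 2, 3, 0, 0]


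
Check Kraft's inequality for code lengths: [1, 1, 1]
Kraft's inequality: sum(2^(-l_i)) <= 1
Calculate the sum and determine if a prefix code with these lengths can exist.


Sum = 2^(-1) + 2^(-1) + 2^(-1)
    = 0.5 + 0.5 + 0.5
    = 3/2 = 1.5
Since 1.5 > 1, Kraft's inequality is NOT satisfied.
A prefix code with these lengths CANNOT exist.

Kraft sum = 1.5. Not satisfied.


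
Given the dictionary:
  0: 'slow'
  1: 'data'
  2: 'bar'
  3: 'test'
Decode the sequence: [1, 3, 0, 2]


Look up each index in the dictionary:
  1 -> 'data'
  3 -> 'test'
  0 -> 'slow'
  2 -> 'bar'

Decoded: "data test slow bar"


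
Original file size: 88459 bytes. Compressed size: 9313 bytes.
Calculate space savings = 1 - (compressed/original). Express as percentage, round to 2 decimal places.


ratio = compressed/original = 9313/88459 = 0.10528
savings = 1 - ratio = 1 - 0.10528 = 0.89472
as a percentage: 0.89472 * 100 = 89.47%

Space savings = 1 - 9313/88459 = 89.47%


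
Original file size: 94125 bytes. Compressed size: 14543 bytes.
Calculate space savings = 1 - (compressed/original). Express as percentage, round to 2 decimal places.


ratio = compressed/original = 14543/94125 = 0.154507
savings = 1 - ratio = 1 - 0.154507 = 0.845493
as a percentage: 0.845493 * 100 = 84.55%

Space savings = 1 - 14543/94125 = 84.55%


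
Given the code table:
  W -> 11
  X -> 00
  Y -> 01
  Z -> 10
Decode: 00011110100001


Decoding:
00 -> X
01 -> Y
11 -> W
10 -> Z
10 -> Z
00 -> X
01 -> Y


Result: XYWZZXY


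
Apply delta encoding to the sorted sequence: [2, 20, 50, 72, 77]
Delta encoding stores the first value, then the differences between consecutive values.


First value: 2
Deltas:
  20 - 2 = 18
  50 - 20 = 30
  72 - 50 = 22
  77 - 72 = 5


Delta encoded: [2, 18, 30, 22, 5]


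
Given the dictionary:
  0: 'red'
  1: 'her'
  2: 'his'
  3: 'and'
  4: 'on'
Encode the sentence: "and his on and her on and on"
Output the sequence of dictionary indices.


Look up each word in the dictionary:
  'and' -> 3
  'his' -> 2
  'on' -> 4
  'and' -> 3
  'her' -> 1
  'on' -> 4
  'and' -> 3
  'on' -> 4

Encoded: [3, 2, 4, 3, 1, 4, 3, 4]


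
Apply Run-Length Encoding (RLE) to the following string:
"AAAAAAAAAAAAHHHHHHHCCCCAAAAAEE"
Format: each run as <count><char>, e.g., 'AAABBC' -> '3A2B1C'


Scanning runs left to right:
  i=0: run of 'A' x 12 -> '12A'
  i=12: run of 'H' x 7 -> '7H'
  i=19: run of 'C' x 4 -> '4C'
  i=23: run of 'A' x 5 -> '5A'
  i=28: run of 'E' x 2 -> '2E'

RLE = 12A7H4C5A2E


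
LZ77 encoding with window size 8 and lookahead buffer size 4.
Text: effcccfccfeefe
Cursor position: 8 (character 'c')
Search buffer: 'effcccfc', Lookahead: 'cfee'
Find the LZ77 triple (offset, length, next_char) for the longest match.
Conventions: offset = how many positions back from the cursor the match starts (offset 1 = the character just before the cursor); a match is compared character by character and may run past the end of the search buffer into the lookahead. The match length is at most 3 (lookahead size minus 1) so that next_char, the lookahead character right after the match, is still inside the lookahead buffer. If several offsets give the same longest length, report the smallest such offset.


Try each offset into the search buffer:
  offset=1 (pos 7, char 'c'): match length 1
  offset=2 (pos 6, char 'f'): match length 0
  offset=3 (pos 5, char 'c'): match length 2
  offset=4 (pos 4, char 'c'): match length 1
  offset=5 (pos 3, char 'c'): match length 1
  offset=6 (pos 2, char 'f'): match length 0
  offset=7 (pos 1, char 'f'): match length 0
  offset=8 (pos 0, char 'e'): match length 0
Longest match has length 2 at offset 3.
next_char = character at position 8 + 2 = 10 -> 'e'

Best match: offset=3, length=2 (matching 'cf' starting at position 5)
LZ77 triple: (3, 2, 'e')


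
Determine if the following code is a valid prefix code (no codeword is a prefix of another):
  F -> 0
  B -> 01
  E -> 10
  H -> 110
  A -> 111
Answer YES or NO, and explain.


Checking each pair (does one codeword prefix another?):
  F='0' vs B='01': prefix -- VIOLATION

NO -- this is NOT a valid prefix code. F (0) is a prefix of B (01).


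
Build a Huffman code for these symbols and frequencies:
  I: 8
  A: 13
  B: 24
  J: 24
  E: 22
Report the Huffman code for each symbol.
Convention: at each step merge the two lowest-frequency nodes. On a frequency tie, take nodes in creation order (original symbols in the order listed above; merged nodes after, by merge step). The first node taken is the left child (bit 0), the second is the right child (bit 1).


Huffman tree construction:
Step 1: Merge I(8) + A(13) = 21
Step 2: Merge (I+A)(21) + E(22) = 43
Step 3: Merge B(24) + J(24) = 48
Step 4: Merge ((I+A)+E)(43) + (B+J)(48) = 91
Read each symbol's code off the tree from the root (left child = 0, right child = 1).

Codes:
  I: 000 (length 3)
  A: 001 (length 3)
  B: 10 (length 2)
  J: 11 (length 2)
  E: 01 (length 2)
Average code length: 203/91 = 2.2308 bits/symbol


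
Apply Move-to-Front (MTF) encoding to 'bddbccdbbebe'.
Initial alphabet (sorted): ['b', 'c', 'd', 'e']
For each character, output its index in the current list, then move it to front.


MTF encoding:
'b': index 0 in ['b', 'c', 'd', 'e'] -> ['b', 'c', 'd', 'e']
'd': index 2 in ['b', 'c', 'd', 'e'] -> ['d', 'b', 'c', 'e']
'd': index 0 in ['d', 'b', 'c', 'e'] -> ['d', 'b', 'c', 'e']
'b': index 1 in ['d', 'b', 'c', 'e'] -> ['b', 'd', 'c', 'e']
'c': index 2 in ['b', 'd', 'c', 'e'] -> ['c', 'b', 'd', 'e']
'c': index 0 in ['c', 'b', 'd', 'e'] -> ['c', 'b', 'd', 'e']
'd': index 2 in ['c', 'b', 'd', 'e'] -> ['d', 'c', 'b', 'e']
'b': index 2 in ['d', 'c', 'b', 'e'] -> ['b', 'd', 'c', 'e']
'b': index 0 in ['b', 'd', 'c', 'e'] -> ['b', 'd', 'c', 'e']
'e': index 3 in ['b', 'd', 'c', 'e'] -> ['e', 'b', 'd', 'c']
'b': index 1 in ['e', 'b', 'd', 'c'] -> ['b', 'e', 'd', 'c']
'e': index 1 in ['b', 'e', 'd', 'c'] -> ['e', 'b', 'd', 'c']


Output: [0, 2, 0, 1, 2, 0, 2, 2, 0, 3, 1, 1]


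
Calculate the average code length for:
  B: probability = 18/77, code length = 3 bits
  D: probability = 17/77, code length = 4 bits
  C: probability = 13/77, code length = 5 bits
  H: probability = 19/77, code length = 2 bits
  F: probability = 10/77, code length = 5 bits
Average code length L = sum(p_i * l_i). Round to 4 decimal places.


Weighted contributions p_i * l_i:
  B: (18/77) * 3 = 54/77
  D: (17/77) * 4 = 68/77
  C: (13/77) * 5 = 65/77
  H: (19/77) * 2 = 38/77
  F: (10/77) * 5 = 50/77
Sum = (54 + 68 + 65 + 38 + 50)/77 = 275/77

L = 275/77 = 3.5714 bits/symbol


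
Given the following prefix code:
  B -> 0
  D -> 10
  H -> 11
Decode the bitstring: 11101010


Decoding step by step:
Bits 11 -> H
Bits 10 -> D
Bits 10 -> D
Bits 10 -> D


Decoded message: HDDD


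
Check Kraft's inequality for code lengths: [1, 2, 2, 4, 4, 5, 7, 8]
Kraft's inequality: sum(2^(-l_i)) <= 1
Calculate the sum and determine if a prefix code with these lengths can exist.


Sum = 2^(-1) + 2^(-2) + 2^(-2) + 2^(-4) + 2^(-4) + 2^(-5) + 2^(-7) + 2^(-8)
    = 0.5 + 0.25 + 0.25 + 0.0625 + 0.0625 + 0.03125 + 0.0078125 + 0.00390625
    = 299/256 = 1.16796875
Since 1.16796875 > 1, Kraft's inequality is NOT satisfied.
A prefix code with these lengths CANNOT exist.

Kraft sum = 1.16796875. Not satisfied.


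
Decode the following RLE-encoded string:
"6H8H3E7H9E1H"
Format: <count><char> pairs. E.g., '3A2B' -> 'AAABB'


Expanding each <count><char> pair:
  6H -> 'HHHHHH'
  8H -> 'HHHHHHHH'
  3E -> 'EEE'
  7H -> 'HHHHHHH'
  9E -> 'EEEEEEEEE'
  1H -> 'H'

Decoded = HHHHHHHHHHHHHHEEEHHHHHHHEEEEEEEEEH


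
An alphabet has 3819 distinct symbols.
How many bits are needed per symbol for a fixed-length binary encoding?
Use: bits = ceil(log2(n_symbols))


log2(3819) = 11.899
Bracket: 2^11 = 2048 < 3819 <= 2^12 = 4096
So ceil(log2(3819)) = 12

bits = ceil(log2(3819)) = ceil(11.899) = 12 bits


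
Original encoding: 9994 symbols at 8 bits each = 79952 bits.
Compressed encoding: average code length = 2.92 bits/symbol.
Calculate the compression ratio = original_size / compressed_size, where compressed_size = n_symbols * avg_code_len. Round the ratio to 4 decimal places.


original_size = n_symbols * orig_bits = 9994 * 8 = 79952 bits
compressed_size = n_symbols * avg_code_len = 9994 * 2.92 = 29182.48 bits
ratio = original_size / compressed_size = 79952 / 29182.48 = 2.7397

Compression ratio = 2.7397


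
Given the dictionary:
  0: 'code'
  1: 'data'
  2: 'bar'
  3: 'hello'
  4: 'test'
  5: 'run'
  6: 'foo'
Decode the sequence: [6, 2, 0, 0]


Look up each index in the dictionary:
  6 -> 'foo'
  2 -> 'bar'
  0 -> 'code'
  0 -> 'code'

Decoded: "foo bar code code"


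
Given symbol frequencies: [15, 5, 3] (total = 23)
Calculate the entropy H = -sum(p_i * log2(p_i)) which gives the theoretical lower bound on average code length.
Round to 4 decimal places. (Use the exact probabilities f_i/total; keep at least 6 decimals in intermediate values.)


Per-symbol terms -p_i * log2(p_i) with p_i = f_i/23:
  p = 15/23 = 0.652174: log2(p) = -0.616671, -p*log2(p) = 0.402177
  p = 5/23 = 0.217391: log2(p) = -2.201634, -p*log2(p) = 0.478616
  p = 3/23 = 0.130435: log2(p) = -2.938599, -p*log2(p) = 0.383296
H = 0.402177 + 0.478616 + 0.383296 = 1.264089

H = 1.2641 bits/symbol


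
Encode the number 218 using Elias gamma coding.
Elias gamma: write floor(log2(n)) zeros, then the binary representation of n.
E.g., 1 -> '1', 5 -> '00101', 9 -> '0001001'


num_bits = floor(log2(218)) + 1 = 8
leading_zeros = num_bits - 1 = 7
binary(218) = 11011010

Elias gamma(218) = '0000000' + '11011010' = 000000011011010 (15 bits)


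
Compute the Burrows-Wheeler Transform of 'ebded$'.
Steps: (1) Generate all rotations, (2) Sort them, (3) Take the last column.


Rotations (sorted):
  0: $ebded -> last char: d
  1: bded$e -> last char: e
  2: d$ebde -> last char: e
  3: ded$eb -> last char: b
  4: ebded$ -> last char: $
  5: ed$ebd -> last char: d


BWT = deeb$d


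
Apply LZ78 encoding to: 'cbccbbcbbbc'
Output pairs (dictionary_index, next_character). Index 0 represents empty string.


LZ78 encoding steps:
Dictionary: {0: ''}
Step 1: w='' (idx 0), next='c' -> output (0, 'c'), add 'c' as idx 1
Step 2: w='' (idx 0), next='b' -> output (0, 'b'), add 'b' as idx 2
Step 3: w='c' (idx 1), next='c' -> output (1, 'c'), add 'cc' as idx 3
Step 4: w='b' (idx 2), next='b' -> output (2, 'b'), add 'bb' as idx 4
Step 5: w='c' (idx 1), next='b' -> output (1, 'b'), add 'cb' as idx 5
Step 6: w='bb' (idx 4), next='c' -> output (4, 'c'), add 'bbc' as idx 6


Encoded: [(0, 'c'), (0, 'b'), (1, 'c'), (2, 'b'), (1, 'b'), (4, 'c')]


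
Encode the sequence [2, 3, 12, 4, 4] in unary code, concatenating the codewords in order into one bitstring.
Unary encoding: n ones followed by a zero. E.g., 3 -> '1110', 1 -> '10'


Encode each number as n ones followed by a terminating 0:
  2 -> 110 (3 bits)
  3 -> 1110 (4 bits)
  12 -> 1111111111110 (13 bits)
  4 -> 11110 (5 bits)
  4 -> 11110 (5 bits)
Total length = 3 + 4 + 13 + 5 + 5 = 30 bits.

Unary([2, 3, 12, 4, 4]) = 110111011111111111101111011110 (30 bits)


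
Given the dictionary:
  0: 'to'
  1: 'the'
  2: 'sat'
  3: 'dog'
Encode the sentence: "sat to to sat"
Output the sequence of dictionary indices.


Look up each word in the dictionary:
  'sat' -> 2
  'to' -> 0
  'to' -> 0
  'sat' -> 2

Encoded: [2, 0, 0, 2]
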